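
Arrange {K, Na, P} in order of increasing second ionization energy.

P, K, Na

The second ionization energy removes an electron from the +1 ion. For each element: K⁺ is the bare [Ar] core; Na⁺ is the bare [Ne] core; P⁺ still has 4 valence electrons.
Breaking into a closed-shell core is much more expensive than removing a leftover valence electron — K and Na have the largest IE_2 here.
The numbers (kJ/mol): K 3052, Na 4562, P 1907.
Hence IE_2: P < K < Na.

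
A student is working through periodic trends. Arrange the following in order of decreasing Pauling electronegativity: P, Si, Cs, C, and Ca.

Smaller atoms with higher effective nuclear charge are more electronegative.
Neither a single period nor a single group — weigh both effects.
Ca > Cs: relative to Cs, both the across-period and down-group shifts push Ca's electronegativity up.
Si > Ca: relative to Ca, both the across-period and down-group shifts push Si's electronegativity up.
P > Si: both are in period 3; the period trend gives P the larger value.
C > P: period and group pull opposite ways; the down-group shift dominates (2.55 vs 2.19).
Approximate values (Pauling): C 2.55, Si 1.90, P 2.19, Ca 1.00, Cs 0.79.
So from highest to lowest: C > P > Si > Ca > Cs.

C > P > Si > Ca > Cs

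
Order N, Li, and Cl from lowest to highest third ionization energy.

The third ionization energy removes an electron from the +2 ion. For each element: N²⁺ still has 3 valence electrons; Li²⁺ is already 1 electron into the core; Cl²⁺ still has 5 valence electrons.
Core electrons are held far more tightly than valence electrons, so Li tops the IE_3 order.
Valence configurations: N²⁺ [He]2s²2p¹, Cl²⁺ [Ne]3s²3p³.
The numbers (kJ/mol): N 4578, Li 11815, Cl 3822.
Putting it together, IE_3: Cl < N < Li.

Cl < N < Li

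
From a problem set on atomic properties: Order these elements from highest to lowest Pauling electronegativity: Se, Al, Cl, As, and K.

Cl, Se, As, Al, K

EN rises left→right (higher Z_eff, smaller atoms) and falls top→bottom (larger, more shielded atoms).
These span different periods and groups, so the two trends combine.
Al > K: relative to K, both the across-period and down-group shifts push Al's electronegativity up.
As > Al: period and group pull opposite ways; the across-period shift dominates (2.18 vs 1.61).
Se > As: both are in period 4; the period trend gives Se the larger value.
Cl > Se: both effects reinforce here, so Cl is clearly the higher of the two.
For reference (Pauling): Al 1.61, Cl 3.16, K 0.82, As 2.18, Se 2.55.
So from highest to lowest: Cl > Se > As > Al > K.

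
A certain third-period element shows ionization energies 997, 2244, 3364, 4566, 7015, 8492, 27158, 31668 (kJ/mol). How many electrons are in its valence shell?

Look for the largest jump between consecutive ionization energies: IE7/IE6 ≈ 3.2, far larger than any earlier ratio.
That jump marks the point where a core electron is being removed. So the atom has 6 valence electrons.

6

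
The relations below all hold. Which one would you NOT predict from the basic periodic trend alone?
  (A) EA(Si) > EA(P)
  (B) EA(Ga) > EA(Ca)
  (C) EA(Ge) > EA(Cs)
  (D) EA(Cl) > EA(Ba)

The general trend: electron affinity increases across a period and decreases down a group.
(A) Si (period 3, group 14) vs P (period 3, group 15): the stated order contradicts the simple trend.
(B) Ga (period 4, group 13) vs Ca (period 4, group 2): the stated order agrees with the simple trend.
(C) Ge (period 4, group 14) vs Cs (period 6, group 1): the stated order agrees with the simple trend.
(D) Cl (period 3, group 17) vs Ba (period 6, group 2): the stated order agrees with the simple trend.
The exception is (A): adding an electron to P's half-filled 3p³ is unfavourable, so Si (3p²) has the more exothermic EA.

(A)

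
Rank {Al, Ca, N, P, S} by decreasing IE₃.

IE_3 is the cost of taking one more electron from the +2 cation: Al²⁺ still has 1 valence electron; Ca²⁺ is the bare [Ar] core; N²⁺ still has 3 valence electrons; P²⁺ still has 3 valence electrons; S²⁺ still has 4 valence electrons.
Pulling an electron out of a noble-gas core costs far more than removing a remaining valence electron, so Ca sits at the high end of IE_3.
Valence configurations: Al²⁺ [Ne]3s¹, N²⁺ [He]2s²2p¹, P²⁺ [Ne]3s²3p¹, S²⁺ [Ne]3s²3p².
Approximate IE_3 values (kJ/mol): Al 2745, Ca 4912, N 4578, P 2914, S 3357.
So the third ionization energies run Al < P < S < N < Ca.

Ca > N > S > P > Al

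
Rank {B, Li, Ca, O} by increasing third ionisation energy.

B < Ca < O < Li

The third ionization energy removes an electron from the +2 ion. For each element: B²⁺ still has 1 valence electron; Li²⁺ is already 1 electron into the core; Ca²⁺ is the bare [Ar] core; O²⁺ still has 4 valence electrons.
Usually core removal costs more than valence removal, but here the competition is close: a tightly held n=2 valence electron can cost more to remove than an n=3 core electron, so the actual values have to decide it.
Valence configurations: B²⁺ [He]2s¹, O²⁺ [He]2s²2p².
The numbers (kJ/mol): B 3660, Li 11815, Ca 4912, O 5300.
Overall IE_3 order: B < Ca < O < Li.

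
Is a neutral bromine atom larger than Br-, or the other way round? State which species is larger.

Br-

Forming Br- adds 1 electron to Br. More electron–electron repulsion in the same shell, with unchanged nuclear charge, lets the cloud expand.
An anion is larger than its parent atom: Br- > Br.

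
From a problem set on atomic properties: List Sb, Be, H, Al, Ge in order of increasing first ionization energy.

Al < Ge < Sb < Be < H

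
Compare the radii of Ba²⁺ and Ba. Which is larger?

Ba

Forming Ba²⁺ removes 2 electrons from Ba. Fewer electrons for the same nuclear charge means less shielding and a higher Z_eff on the remaining electrons, and for main-group metals the entire outer shell is lost.
A cation is smaller than its parent atom: Ba²⁺ < Ba.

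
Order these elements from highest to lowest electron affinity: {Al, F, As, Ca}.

F > As > Al > Ca

F is in period 2, group 17; Al is in period 3, group 13; Ca is in period 4, group 2; As is in period 4, group 15.
Electron affinity generally becomes more exothermic across a period toward the halogens and less exothermic down a group.
Neither a single period nor a single group — weigh both effects.
Al > Ca: relative to Ca, both the across-period and down-group shifts push Al's electron affinity up.
As > Al: the two effects oppose for this pair; the across-period effect wins (78 vs 42 kJ/mol).
F > As: relative to As, both the across-period and down-group shifts push F's electron affinity up.
For reference (kJ/mol): F 328, Al 42, Ca 2, As 78.
So from highest to lowest: F > As > Al > Ca.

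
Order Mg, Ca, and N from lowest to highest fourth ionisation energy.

Consider each +3 ion: Mg³⁺ is already 1 electron into the core; Ca³⁺ is already 1 electron into the core; N³⁺ still has 2 valence electrons.
Usually core removal costs more than valence removal, but here the competition is close: a tightly held n=2 valence electron can cost more to remove than an n=3 core electron, so the actual values have to decide it.
The numbers (kJ/mol): Mg 10543, Ca 6491, N 7475.
Putting it together, IE_4: Ca < N < Mg.

Ca, N, Mg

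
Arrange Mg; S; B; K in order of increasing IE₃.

After 2 electrons have been removed, what remains? Mg²⁺ is the bare [Ne] core; S²⁺ still has 4 valence electrons; B²⁺ still has 1 valence electron; K²⁺ is already 1 electron into the core.
Breaking into a closed-shell core is much more expensive than removing a leftover valence electron — K and Mg have the largest IE_3 here.
Valence configurations: S²⁺ [Ne]3s²3p², B²⁺ [He]2s¹.
Approximate IE_3 values (kJ/mol): Mg 7733, S 3357, B 3660, K 4420.
Overall IE_3 order: S < B < K < Mg.

S < B < K < Mg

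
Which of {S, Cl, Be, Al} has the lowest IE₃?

IE_3 is the cost of taking one more electron from the +2 cation: S²⁺ still has 4 valence electrons; Cl²⁺ still has 5 valence electrons; Be²⁺ is the bare [He] core; Al²⁺ still has 1 valence electron.
Pulling an electron out of a noble-gas core costs far more than removing a remaining valence electron, so Be sits at the high end of IE_3.
Valence configurations: S²⁺ [Ne]3s²3p², Cl²⁺ [Ne]3s²3p³, Al²⁺ [Ne]3s¹.
Approximate IE_3 values (kJ/mol): S 3357, Cl 3822, Be 14849, Al 2745.
So the third ionization energies run Al < S < Cl < Be.

Al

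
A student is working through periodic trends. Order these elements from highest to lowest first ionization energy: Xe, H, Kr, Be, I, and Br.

Kr, H, Xe, Br, I, Be

H is in period 1, group 1; Be is in period 2, group 2; Br is in period 4, group 17; Kr is in period 4, group 18; I is in period 5, group 17; Xe is in period 5, group 18.
IE₁ increases left→right with effective nuclear charge and decreases top→bottom as the valence shell moves farther out.
Neither a single period nor a single group — weigh both effects.
I > Be: period and group pull opposite ways; the across-period shift dominates (1008 vs 900 kJ/mol).
Br > I: they share group 17; the group trend gives Br the larger value.
Xe > Br: the two effects oppose for this pair; the across-period effect wins (1170 vs 1140 kJ/mol).
H > Xe: period and group pull opposite ways; the down-group shift dominates (1312 vs 1170 kJ/mol).
Kr > H: the two effects oppose for this pair; the across-period effect wins (1351 vs 1312 kJ/mol).
Tabulated first ionization energy (kJ/mol): H 1312, Be 900, Br 1140, Kr 1351, I 1008, Xe 1170.
So from highest to lowest: Kr > H > Xe > Br > I > Be.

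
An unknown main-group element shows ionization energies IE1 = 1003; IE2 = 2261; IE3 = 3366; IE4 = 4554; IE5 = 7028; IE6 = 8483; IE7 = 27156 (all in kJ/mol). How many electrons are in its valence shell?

Look for the largest jump between consecutive ionization energies: IE7/IE6 ≈ 3.2, far larger than any earlier ratio.
That jump marks the point where a core electron is being removed. So the atom has 6 valence electrons.

6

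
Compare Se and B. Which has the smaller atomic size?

B

Across a period the added protons contract the valence shell; down a group each new principal shell makes the atom larger.
Neither a single period nor a single group — weigh both effects.
Se > B: the two effects oppose for this pair; the down-group effect wins (116 vs 85 pm).
For reference (pm): B 85, Se 116.
So B has the smaller atomic size (B < Se).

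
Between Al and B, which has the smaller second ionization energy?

Al

After 1 electron has been removed, what remains? Al⁺ still has 2 valence electrons; B⁺ still has 2 valence electrons.
All are still removing valence electrons, so compare the +1 ions as you would atoms: IE_2 generally rises across a period (higher Z_eff) and falls down a group (larger shell), subject to the usual subshell exceptions.
Valence configurations: Al⁺ [Ne]3s², B⁺ [He]2s².
Approximate IE_2 values (kJ/mol): Al 1817, B 2427.
Overall IE_2 order: Al < B.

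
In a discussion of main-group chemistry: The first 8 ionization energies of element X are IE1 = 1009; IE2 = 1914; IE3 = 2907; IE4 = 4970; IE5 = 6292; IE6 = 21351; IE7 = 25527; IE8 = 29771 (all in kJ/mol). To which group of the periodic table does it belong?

Group 15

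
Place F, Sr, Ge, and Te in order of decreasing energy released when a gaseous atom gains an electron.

Adding an electron releases more energy for atoms nearer the top right (short of the noble gases).
These span different periods and groups, so the two trends combine.
Ge > Sr: both effects reinforce here, so Ge is clearly the higher of the two.
Te > Ge: the two effects oppose for this pair; the across-period effect wins (190 vs 119 kJ/mol).
F > Te: both effects reinforce here, so F is clearly the higher of the two.
For reference (kJ/mol): F 328, Ge 119, Sr 5, Te 190.
So from highest to lowest: F > Te > Ge > Sr.

F > Te > Ge > Sr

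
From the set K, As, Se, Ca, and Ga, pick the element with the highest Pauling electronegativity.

K is in period 4, group 1; Ca is in period 4, group 2; Ga is in period 4, group 13; As is in period 4, group 15; Se is in period 4, group 16.
Atoms toward the upper right of the periodic table pull bonding electrons most strongly.
All lie in period 4, so electronegativity increases left to right.
The highest Pauling electronegativity among these belongs to Se.

Se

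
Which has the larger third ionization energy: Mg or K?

Mg

Consider each +2 ion: Mg²⁺ is the bare [Ne] core; K²⁺ is already 1 electron into the core.
All of these are removing an electron from a noble-gas core or deeper; the smaller core (lower principal quantum number) is held far more tightly, and within a period the higher nuclear charge binds the same core more tightly.
Approximate IE_3 values (kJ/mol): Mg 7733, K 4420.
Hence IE_3: K < Mg.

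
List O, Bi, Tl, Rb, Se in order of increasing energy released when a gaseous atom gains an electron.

Tl < Rb < Bi < O < Se

O is in period 2, group 16; Se is in period 4, group 16; Rb is in period 5, group 1; Tl is in period 6, group 13; Bi is in period 6, group 15.
EA tends to increase across a period and decrease down a group, though the pattern is less regular than for IE or radius.
Here both period and group differ, so the two effects have to be weighed against each other.
Rb > Tl: the two effects oppose for this pair; the down-group effect wins (47 vs 19 kJ/mol).
Bi > Rb: the two effects oppose for this pair; the across-period effect wins (91 vs 47 kJ/mol).
O > Bi: both effects reinforce here, so O is clearly the higher of the two.
Se > O: this pair runs against the simple trend — see the exception note.
Note the exception: Se has a higher electron affinity than O, contrary to the simple trend — O's compact 2p subshell gives strong electron–electron repulsion on the added electron.
Tabulated electron affinity (kJ/mol): O 141, Se 195, Rb 47, Tl 19, Bi 91.
So from lowest to highest: Tl < Rb < Bi < O < Se.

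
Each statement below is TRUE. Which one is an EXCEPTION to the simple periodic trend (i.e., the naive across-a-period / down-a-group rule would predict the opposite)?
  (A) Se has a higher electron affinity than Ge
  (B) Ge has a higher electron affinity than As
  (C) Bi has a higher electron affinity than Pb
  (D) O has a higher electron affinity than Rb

(B)

The general trend: electron affinity increases across a period and decreases down a group.
(A) Se (period 4, group 16) vs Ge (period 4, group 14): the stated order agrees with the simple trend.
(B) Ge (period 4, group 14) vs As (period 4, group 15): the stated order contradicts the simple trend.
(C) Bi (period 6, group 15) vs Pb (period 6, group 14): the stated order agrees with the simple trend.
(D) O (period 2, group 16) vs Rb (period 5, group 1): the stated order agrees with the simple trend.
The exception is (B): adding an electron to As's half-filled 4p³ is unfavourable, so Ge (4p²) has the more exothermic EA.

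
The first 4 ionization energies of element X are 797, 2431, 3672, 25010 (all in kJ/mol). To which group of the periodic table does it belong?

Look for the largest jump between consecutive ionization energies: IE4/IE3 ≈ 6.8, far larger than any earlier ratio.
That jump marks the point where a core electron is being removed. So the atom has 3 valence electrons.
A main-group element with 3 valence electrons is in group 13.

Group 13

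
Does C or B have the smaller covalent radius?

C

Radius decreases left→right (rising Z_eff, same n) and increases top→bottom (higher n).
All lie in period 2, so atomic radius increases right to left.
So C has the smaller covalent radius (C < B).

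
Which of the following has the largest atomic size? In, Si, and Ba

Radius decreases left→right (rising Z_eff, same n) and increases top→bottom (higher n).
Neither a single period nor a single group — weigh both effects.
In > Si: both effects reinforce here, so In is clearly the larger of the two.
Ba > In: both effects reinforce here, so Ba is clearly the larger of the two.
Tabulated atomic radius (pm): Si 116, In 142, Ba 196.
The largest atomic size among these belongs to Ba.

Ba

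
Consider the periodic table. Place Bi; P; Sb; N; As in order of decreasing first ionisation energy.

N > P > As > Sb > Bi

N is in period 2, group 15; P is in period 3, group 15; As is in period 4, group 15; Sb is in period 5, group 15; Bi is in period 6, group 15.
IE₁ increases left→right with effective nuclear charge and decreases top→bottom as the valence shell moves farther out.
All are in group 15, so first ionization energy increases up the group.
So from highest to lowest: N > P > As > Sb > Bi.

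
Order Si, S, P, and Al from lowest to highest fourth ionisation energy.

IE_4 is the cost of taking one more electron from the +3 cation: Si³⁺ still has 1 valence electron; S³⁺ still has 3 valence electrons; P³⁺ still has 2 valence electrons; Al³⁺ is the bare [Ne] core.
Core electrons are held far more tightly than valence electrons, so Al tops the IE_4 order.
Valence configurations: Si³⁺ [Ne]3s¹, S³⁺ [Ne]3s²3p¹, P³⁺ [Ne]3s².
S³⁺ loses a lone 3p electron whereas P³⁺ must break into a filled 3s² pair, so IE_4(P) > IE_4(S) even though S has the higher nuclear charge.
Tabulated IE_4 (kJ/mol): Si 4356, S 4556, P 4964, Al 11577.
Overall IE_4 order: Si < S < P < Al.

Si < S < P < Al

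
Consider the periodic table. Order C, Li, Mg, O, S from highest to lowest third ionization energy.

Li, Mg, O, C, S

IE_3 is the cost of taking one more electron from the +2 cation: C²⁺ still has 2 valence electrons; Li²⁺ is already 1 electron into the core; Mg²⁺ is the bare [Ne] core; O²⁺ still has 4 valence electrons; S²⁺ still has 4 valence electrons.
Pulling an electron out of a noble-gas core costs far more than removing a remaining valence electron, so Mg and Li sit at the high end of IE_3.
Valence configurations: C²⁺ [He]2s², O²⁺ [He]2s²2p², S²⁺ [Ne]3s²3p².
The numbers (kJ/mol): C 4620, Li 11815, Mg 7733, O 5300, S 3357.
Overall IE_3 order: S < C < O < Mg < Li.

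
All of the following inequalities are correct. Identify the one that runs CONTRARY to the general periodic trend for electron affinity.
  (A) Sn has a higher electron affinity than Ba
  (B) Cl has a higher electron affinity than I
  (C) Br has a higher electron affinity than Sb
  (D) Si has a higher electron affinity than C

(D)

The general trend: electron affinity increases across a period and decreases down a group.
(A) Sn (period 5, group 14) vs Ba (period 6, group 2): the stated order agrees with the simple trend.
(B) Cl (period 3, group 17) vs I (period 5, group 17): the stated order agrees with the simple trend.
(C) Br (period 4, group 17) vs Sb (period 5, group 15): the stated order agrees with the simple trend.
(D) Si (period 3, group 14) vs C (period 2, group 14): the stated order contradicts the simple trend.
The exception is (D): Si's larger, more diffuse 3p orbitals accept an added electron slightly more readily than C's compact 2p.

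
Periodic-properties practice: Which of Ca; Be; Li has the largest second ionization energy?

Li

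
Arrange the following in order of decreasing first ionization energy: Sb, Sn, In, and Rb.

Sb, Sn, In, Rb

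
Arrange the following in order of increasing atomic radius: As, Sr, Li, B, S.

Moving right in a period, electrons are added to the same shell under a stronger nuclear pull, so atoms get smaller; moving down, a new shell is opened and atoms get larger.
These span different periods and groups, so the two trends combine.
S > B: the two effects oppose for this pair; the down-group effect wins (103 vs 85 pm).
As > S: both effects reinforce here, so As is clearly the larger of the two.
Li > As: the two effects oppose for this pair; the across-period effect wins (133 vs 121 pm).
Sr > Li: the two effects oppose for this pair; the down-group effect wins (185 vs 133 pm).
For reference (pm): Li 133, B 85, S 103, As 121, Sr 185.
So from smallest to largest: B < S < As < Li < Sr.

B < S < As < Li < Sr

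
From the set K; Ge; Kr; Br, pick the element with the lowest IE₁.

Removing the outermost electron gets harder across a period and easier down a group.
All lie in period 4, so first ionization energy increases left to right.
The lowest IE₁ among these belongs to K.

K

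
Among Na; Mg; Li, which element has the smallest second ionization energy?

Mg

The second ionization energy removes an electron from the +1 ion. For each element: Na⁺ is the bare [Ne] core; Mg⁺ still has 1 valence electron; Li⁺ is the bare [He] core.
Core electrons are held far more tightly than valence electrons, so Na and Li top the IE_2 order.
Approximate IE_2 values (kJ/mol): Na 4562, Mg 1451, Li 7298.
Overall IE_2 order: Mg < Na < Li.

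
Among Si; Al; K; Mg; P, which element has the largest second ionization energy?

K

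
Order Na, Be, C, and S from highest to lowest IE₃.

Be > Na > C > S

Consider each +2 ion: Na²⁺ is already 1 electron into the core; Be²⁺ is the bare [He] core; C²⁺ still has 2 valence electrons; S²⁺ still has 4 valence electrons.
Core electrons are held far more tightly than valence electrons, so Na and Be top the IE_3 order.
Valence configurations: C²⁺ [He]2s², S²⁺ [Ne]3s²3p².
Tabulated IE_3 (kJ/mol): Na 6910, Be 14849, C 4620, S 3357.
So the third ionization energies run S < C < Na < Be.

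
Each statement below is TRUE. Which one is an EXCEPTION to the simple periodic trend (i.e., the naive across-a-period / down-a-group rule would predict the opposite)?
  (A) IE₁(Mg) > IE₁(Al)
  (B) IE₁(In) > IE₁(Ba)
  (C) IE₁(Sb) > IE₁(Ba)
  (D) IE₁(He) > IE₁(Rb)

The general trend: IE₁ increases across a period and decreases down a group.
(A) Mg (period 3, group 2) vs Al (period 3, group 13): the stated order contradicts the simple trend.
(B) In (period 5, group 13) vs Ba (period 6, group 2): the stated order agrees with the simple trend.
(C) Sb (period 5, group 15) vs Ba (period 6, group 2): the stated order agrees with the simple trend.
(D) He (period 1, group 18) vs Rb (period 5, group 1): the stated order agrees with the simple trend.
The exception is (A): Al's single 3p electron is easier to remove than one from Mg's filled 3s².

(A)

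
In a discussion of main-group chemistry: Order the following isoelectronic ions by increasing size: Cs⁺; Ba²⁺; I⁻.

Ba²⁺, Cs⁺, I⁻

All of these have 54 electrons, so size is governed by nuclear charge alone: the more protons, the stronger the pull on the same electron cloud, and the smaller the ion.
Nuclear charges: Ba²⁺ (Z=56), Cs⁺ (Z=55), I⁻ (Z=53).
Smallest to largest: Ba²⁺ < Cs⁺ < I⁻.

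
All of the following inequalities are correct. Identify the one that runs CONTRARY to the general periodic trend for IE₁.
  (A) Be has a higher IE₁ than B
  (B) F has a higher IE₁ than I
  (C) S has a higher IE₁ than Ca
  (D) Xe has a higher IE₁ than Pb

(A)

The general trend: IE₁ increases across a period and decreases down a group.
(A) Be (period 2, group 2) vs B (period 2, group 13): the stated order contradicts the simple trend.
(B) F (period 2, group 17) vs I (period 5, group 17): the stated order agrees with the simple trend.
(C) S (period 3, group 16) vs Ca (period 4, group 2): the stated order agrees with the simple trend.
(D) Xe (period 5, group 18) vs Pb (period 6, group 14): the stated order agrees with the simple trend.
The exception is (A): removing B's lone 2p electron is easier than breaking Be's filled 2s².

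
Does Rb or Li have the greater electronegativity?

Li

Li is in period 2, group 1; Rb is in period 5, group 1.
Electronegativity increases across a period and decreases down a group, tracking effective nuclear charge and atomic size.
All are in group 1, so electronegativity increases up the group.
So Li has the greater electronegativity (Li > Rb).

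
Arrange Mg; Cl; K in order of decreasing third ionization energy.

Mg > K > Cl

Consider each +2 ion: Mg²⁺ is the bare [Ne] core; Cl²⁺ still has 5 valence electrons; K²⁺ is already 1 electron into the core.
Pulling an electron out of a noble-gas core costs far more than removing a remaining valence electron, so K and Mg sit at the high end of IE_3.
The numbers (kJ/mol): Mg 7733, Cl 3822, K 4420.
Hence IE_3: Cl < K < Mg.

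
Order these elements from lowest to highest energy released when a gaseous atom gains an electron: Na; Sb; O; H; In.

H is in period 1, group 1; O is in period 2, group 16; Na is in period 3, group 1; In is in period 5, group 13; Sb is in period 5, group 15.
Atoms with high Z_eff and room in the valence shell (especially the halogens) have the most exothermic electron affinities.
Neither a single period nor a single group — weigh both effects.
Na > In: period and group pull opposite ways; the down-group shift dominates (53 vs 29 kJ/mol).
H > Na: they share group 1; the group trend gives H the larger value.
Sb > H: period and group pull opposite ways; the across-period shift dominates (103 vs 73 kJ/mol).
O > Sb: both effects reinforce here, so O is clearly the higher of the two.
Approximate values (kJ/mol): H 73, O 141, Na 53, In 29, Sb 103.
So from lowest to highest: In < Na < H < Sb < O.

In < Na < H < Sb < O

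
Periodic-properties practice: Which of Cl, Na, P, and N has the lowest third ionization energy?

P

After 2 electrons have been removed, what remains? Cl²⁺ still has 5 valence electrons; Na²⁺ is already 1 electron into the core; P²⁺ still has 3 valence electrons; N²⁺ still has 3 valence electrons.
Pulling an electron out of a noble-gas core costs far more than removing a remaining valence electron, so Na sits at the high end of IE_3.
Valence configurations: Cl²⁺ [Ne]3s²3p³, P²⁺ [Ne]3s²3p¹, N²⁺ [He]2s²2p¹.
The numbers (kJ/mol): Cl 3822, Na 6910, P 2914, N 4578.
Hence IE_3: P < Cl < N < Na.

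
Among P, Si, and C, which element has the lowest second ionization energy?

IE_2 is the cost of taking one more electron from the +1 cation: P⁺ still has 4 valence electrons; Si⁺ still has 3 valence electrons; C⁺ still has 3 valence electrons.
All are still removing valence electrons, so compare the +1 ions as you would atoms: IE_2 generally rises across a period (higher Z_eff) and falls down a group (larger shell), subject to the usual subshell exceptions.
Valence configurations: P⁺ [Ne]3s²3p², Si⁺ [Ne]3s²3p¹, C⁺ [He]2s²2p¹.
Approximate IE_2 values (kJ/mol): P 1907, Si 1577, C 2353.
So the second ionization energies run Si < P < C.

Si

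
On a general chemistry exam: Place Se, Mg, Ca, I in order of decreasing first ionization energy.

Mg is in period 3, group 2; Ca is in period 4, group 2; Se is in period 4, group 16; I is in period 5, group 17.
Across a period the outer electron is held more tightly (higher IE₁); down a group it sits in a higher shell, more shielded, and comes off more easily.
Here both period and group differ, so the two effects have to be weighed against each other.
Mg > Ca: they share group 2; the group trend gives Mg the larger value.
Se > Mg: the two effects oppose for this pair; the across-period effect wins (941 vs 738 kJ/mol).
I > Se: period and group pull opposite ways; the across-period shift dominates (1008 vs 941 kJ/mol).
Approximate values (kJ/mol): Mg 738, Ca 590, Se 941, I 1008.
So from highest to lowest: I > Se > Mg > Ca.

I > Se > Mg > Ca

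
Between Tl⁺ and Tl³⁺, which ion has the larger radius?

Both ions have Z = 81 protons, but Tl³⁺ has lost more electrons, so its remaining electrons feel a larger effective nuclear charge per electron and are pulled in more tightly.
Higher positive charge → smaller ion, so Tl⁺ > Tl³⁺.

Tl⁺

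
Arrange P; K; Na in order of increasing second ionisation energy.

P < K < Na

Consider each +1 ion: P⁺ still has 4 valence electrons; K⁺ is the bare [Ar] core; Na⁺ is the bare [Ne] core.
Pulling an electron out of a noble-gas core costs far more than removing a remaining valence electron, so K and Na sit at the high end of IE_2.
Tabulated IE_2 (kJ/mol): P 1907, K 3052, Na 4562.
Overall IE_2 order: P < K < Na.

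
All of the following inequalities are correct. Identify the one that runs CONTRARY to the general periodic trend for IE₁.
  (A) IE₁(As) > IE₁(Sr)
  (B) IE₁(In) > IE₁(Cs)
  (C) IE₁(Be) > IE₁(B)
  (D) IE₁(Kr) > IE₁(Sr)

(C)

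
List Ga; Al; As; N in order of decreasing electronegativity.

N > As > Ga > Al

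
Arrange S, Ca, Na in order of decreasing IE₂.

Na > S > Ca

IE_2 is the cost of taking one more electron from the +1 cation: S⁺ still has 5 valence electrons; Ca⁺ still has 1 valence electron; Na⁺ is the bare [Ne] core.
Breaking into a closed-shell core is much more expensive than removing a leftover valence electron — Na has the largest IE_2 here.
Valence configurations: S⁺ [Ne]3s²3p³, Ca⁺ [Ar]4s¹.
Tabulated IE_2 (kJ/mol): S 2252, Ca 1145, Na 4562.
So the second ionization energies run Ca < S < Na.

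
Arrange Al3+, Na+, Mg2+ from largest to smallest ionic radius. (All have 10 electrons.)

All of these have 10 electrons, so size is governed by nuclear charge alone: the more protons, the stronger the pull on the same electron cloud, and the smaller the ion.
Nuclear charges: Al3+ (Z=13), Mg2+ (Z=12), Na+ (Z=11).
Largest to smallest: Na+ > Mg2+ > Al3+.

Na+ > Mg2+ > Al3+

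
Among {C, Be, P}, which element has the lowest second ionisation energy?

Be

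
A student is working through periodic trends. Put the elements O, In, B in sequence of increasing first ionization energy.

In, B, O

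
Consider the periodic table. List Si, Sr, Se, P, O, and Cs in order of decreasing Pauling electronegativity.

O > Se > P > Si > Sr > Cs

O is in period 2, group 16; Si is in period 3, group 14; P is in period 3, group 15; Se is in period 4, group 16; Sr is in period 5, group 2; Cs is in period 6, group 1.
Smaller atoms with higher effective nuclear charge are more electronegative.
Neither a single period nor a single group — weigh both effects.
Sr > Cs: relative to Cs, both the across-period and down-group shifts push Sr's electronegativity up.
Si > Sr: relative to Sr, both the across-period and down-group shifts push Si's electronegativity up.
P > Si: both are in period 3; the period trend gives P the larger value.
Se > P: the two effects oppose for this pair; the across-period effect wins (2.55 vs 2.19).
O > Se: they share group 16; the group trend gives O the larger value.
For reference (Pauling): O 3.44, Si 1.90, P 2.19, Se 2.55, Sr 0.95, Cs 0.79.
So from highest to lowest: O > Se > P > Si > Sr > Cs.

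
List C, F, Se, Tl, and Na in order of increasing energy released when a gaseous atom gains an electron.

Tl, Na, C, Se, F

C is in period 2, group 14; F is in period 2, group 17; Na is in period 3, group 1; Se is in period 4, group 16; Tl is in period 6, group 13.
Atoms with high Z_eff and room in the valence shell (especially the halogens) have the most exothermic electron affinities.
These span different periods and groups, so the two trends combine.
Na > Tl: period and group pull opposite ways; the down-group shift dominates (53 vs 19 kJ/mol).
C > Na: relative to Na, both the across-period and down-group shifts push C's electron affinity up.
Se > C: the two effects oppose for this pair; the across-period effect wins (195 vs 122 kJ/mol).
F > Se: relative to Se, both the across-period and down-group shifts push F's electron affinity up.
Tabulated electron affinity (kJ/mol): C 122, F 328, Na 53, Se 195, Tl 19.
So from lowest to highest: Tl < Na < C < Se < F.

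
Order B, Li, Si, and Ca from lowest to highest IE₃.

IE_3 is the cost of taking one more electron from the +2 cation: B²⁺ still has 1 valence electron; Li²⁺ is already 1 electron into the core; Si²⁺ still has 2 valence electrons; Ca²⁺ is the bare [Ar] core.
Core electrons are held far more tightly than valence electrons, so Ca and Li top the IE_3 order.
Valence configurations: B²⁺ [He]2s¹, Si²⁺ [Ne]3s².
Tabulated IE_3 (kJ/mol): B 3660, Li 11815, Si 3232, Ca 4912.
So the third ionization energies run Si < B < Ca < Li.

Si < B < Ca < Li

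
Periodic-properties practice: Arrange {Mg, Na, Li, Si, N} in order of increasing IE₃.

IE_3 is the cost of taking one more electron from the +2 cation: Mg²⁺ is the bare [Ne] core; Na²⁺ is already 1 electron into the core; Li²⁺ is already 1 electron into the core; Si²⁺ still has 2 valence electrons; N²⁺ still has 3 valence electrons.
Core electrons are held far more tightly than valence electrons, so Na, Mg and Li top the IE_3 order.
Valence configurations: Si²⁺ [Ne]3s², N²⁺ [He]2s²2p¹.
Approximate IE_3 values (kJ/mol): Mg 7733, Na 6910, Li 11815, Si 3232, N 4578.
Putting it together, IE_3: Si < N < Na < Mg < Li.

Si < N < Na < Mg < Li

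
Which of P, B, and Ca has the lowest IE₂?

IE_2 is the cost of taking one more electron from the +1 cation: P⁺ still has 4 valence electrons; B⁺ still has 2 valence electrons; Ca⁺ still has 1 valence electron.
All are still removing valence electrons, so compare the +1 ions as you would atoms: IE_2 generally rises across a period (higher Z_eff) and falls down a group (larger shell), subject to the usual subshell exceptions.
Valence configurations: P⁺ [Ne]3s²3p², B⁺ [He]2s², Ca⁺ [Ar]4s¹.
Tabulated IE_2 (kJ/mol): P 1907, B 2427, Ca 1145.
So the second ionization energies run Ca < P < B.

Ca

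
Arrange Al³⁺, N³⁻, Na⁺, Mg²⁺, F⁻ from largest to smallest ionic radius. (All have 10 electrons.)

N³⁻, F⁻, Na⁺, Mg²⁺, Al³⁺

All of these have 10 electrons, so size is governed by nuclear charge alone: the more protons, the stronger the pull on the same electron cloud, and the smaller the ion.
Nuclear charges: Al³⁺ (Z=13), Mg²⁺ (Z=12), Na⁺ (Z=11), F⁻ (Z=9), N³⁻ (Z=7).
Largest to smallest: N³⁻ > F⁻ > Na⁺ > Mg²⁺ > Al³⁺.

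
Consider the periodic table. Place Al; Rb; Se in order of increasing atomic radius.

Across a period the added protons contract the valence shell; down a group each new principal shell makes the atom larger.
Neither a single period nor a single group — weigh both effects.
Al > Se: period and group pull opposite ways; the across-period shift dominates (126 vs 116 pm).
Rb > Al: both effects reinforce here, so Rb is clearly the larger of the two.
For reference (pm): Al 126, Se 116, Rb 210.
So from smallest to largest: Se < Al < Rb.

Se < Al < Rb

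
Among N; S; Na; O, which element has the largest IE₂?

Consider each +1 ion: N⁺ still has 4 valence electrons; S⁺ still has 5 valence electrons; Na⁺ is the bare [Ne] core; O⁺ still has 5 valence electrons.
Pulling an electron out of a noble-gas core costs far more than removing a remaining valence electron, so Na sits at the high end of IE_2.
Valence configurations: N⁺ [He]2s²2p², S⁺ [Ne]3s²3p³, O⁺ [He]2s²2p³.
The numbers (kJ/mol): N 2856, S 2252, Na 4562, O 3388.
Hence IE_2: S < N < O < Na.

Na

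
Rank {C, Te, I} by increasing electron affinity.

C is in period 2, group 14; Te is in period 5, group 16; I is in period 5, group 17.
Electron affinity generally becomes more exothermic across a period toward the halogens and less exothermic down a group.
Neither a single period nor a single group — weigh both effects.
Te > C: the two effects oppose for this pair; the across-period effect wins (190 vs 122 kJ/mol).
I > Te: both are in period 5; the period trend gives I the larger value.
For reference (kJ/mol): C 122, Te 190, I 295.
So from lowest to highest: C < Te < I.

C, Te, I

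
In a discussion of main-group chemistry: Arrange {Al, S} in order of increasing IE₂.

The second ionization energy removes an electron from the +1 ion. For each element: Al⁺ still has 2 valence electrons; S⁺ still has 5 valence electrons.
All are still removing valence electrons, so compare the +1 ions as you would atoms: IE_2 generally rises across a period (higher Z_eff) and falls down a group (larger shell), subject to the usual subshell exceptions.
Valence configurations: Al⁺ [Ne]3s², S⁺ [Ne]3s²3p³.
Approximate IE_2 values (kJ/mol): Al 1817, S 2252.
Putting it together, IE_2: Al < S.

Al < S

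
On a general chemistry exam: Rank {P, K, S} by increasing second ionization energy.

IE_2 is the cost of taking one more electron from the +1 cation: P⁺ still has 4 valence electrons; K⁺ is the bare [Ar] core; S⁺ still has 5 valence electrons.
Core electrons are held far more tightly than valence electrons, so K tops the IE_2 order.
Valence configurations: P⁺ [Ne]3s²3p², S⁺ [Ne]3s²3p³.
The numbers (kJ/mol): P 1907, K 3052, S 2252.
Putting it together, IE_2: P < S < K.

P < S < K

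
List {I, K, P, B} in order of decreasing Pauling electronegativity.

B is in period 2, group 13; P is in period 3, group 15; K is in period 4, group 1; I is in period 5, group 17.
Smaller atoms with higher effective nuclear charge are more electronegative.
Here both period and group differ, so the two effects have to be weighed against each other.
B > K: both effects reinforce here, so B is clearly the higher of the two.
P > B: the two effects oppose for this pair; the across-period effect wins (2.19 vs 2.04).
I > P: the two effects oppose for this pair; the across-period effect wins (2.66 vs 2.19).
Tabulated electronegativity (Pauling): B 2.04, P 2.19, K 0.82, I 2.66.
So from highest to lowest: I > P > B > K.

I > P > B > K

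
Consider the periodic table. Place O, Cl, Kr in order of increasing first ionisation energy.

Cl < O < Kr

O is in period 2, group 16; Cl is in period 3, group 17; Kr is in period 4, group 18.
Across a period the outer electron is held more tightly (higher IE₁); down a group it sits in a higher shell, more shielded, and comes off more easily.
A diagonal step moves right (one effect) and down (the opposite effect) at once.
O > Cl: the two effects oppose for this pair; the down-group effect wins (1314 vs 1251 kJ/mol).
Kr > O: period and group pull opposite ways; the across-period shift dominates (1351 vs 1314 kJ/mol).
For reference (kJ/mol): O 1314, Cl 1251, Kr 1351.
So from lowest to highest: Cl < O < Kr.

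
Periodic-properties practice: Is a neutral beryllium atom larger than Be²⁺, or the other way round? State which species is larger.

Be

Forming Be²⁺ removes 2 electrons from Be. Fewer electrons for the same nuclear charge means less shielding and a higher Z_eff on the remaining electrons, and for main-group metals the entire outer shell is lost.
A cation is smaller than its parent atom: Be²⁺ < Be.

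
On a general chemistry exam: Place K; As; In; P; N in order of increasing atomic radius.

N < P < As < In < K

N is in period 2, group 15; P is in period 3, group 15; K is in period 4, group 1; As is in period 4, group 15; In is in period 5, group 13.
Across a period the added protons contract the valence shell; down a group each new principal shell makes the atom larger.
These span different periods and groups, so the two trends combine.
P > N: P sits below N in group 15, so the down-group effect alone puts P larger.
As > P: they share group 15; the group trend gives As the larger value.
In > As: relative to As, both the across-period and down-group shifts push In's atomic radius up.
K > In: period and group pull opposite ways; the across-period shift dominates (196 vs 142 pm).
For reference (pm): N 71, P 111, K 196, As 121, In 142.
So from smallest to largest: N < P < As < In < K.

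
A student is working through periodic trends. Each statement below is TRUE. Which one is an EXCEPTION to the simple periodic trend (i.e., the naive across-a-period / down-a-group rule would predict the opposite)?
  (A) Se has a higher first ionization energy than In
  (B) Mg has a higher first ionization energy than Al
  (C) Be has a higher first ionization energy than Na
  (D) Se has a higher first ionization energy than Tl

(B)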